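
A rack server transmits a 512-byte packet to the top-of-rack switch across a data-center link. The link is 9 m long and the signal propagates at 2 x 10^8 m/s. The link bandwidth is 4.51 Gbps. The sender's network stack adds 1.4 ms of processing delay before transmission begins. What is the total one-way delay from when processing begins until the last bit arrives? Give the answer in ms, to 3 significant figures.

L = 512 × 8 = 4096 bits.
Transmission delay = L/R = 4096 / 4510000000 = 0.000908204 ms.
Propagation delay = d/s = 9 m / 200000000 m/s = 4.5e-05 ms.
Plus processing delay 1.4 ms = 1.4 ms.
Total = 1.40 ms.

1.40 ms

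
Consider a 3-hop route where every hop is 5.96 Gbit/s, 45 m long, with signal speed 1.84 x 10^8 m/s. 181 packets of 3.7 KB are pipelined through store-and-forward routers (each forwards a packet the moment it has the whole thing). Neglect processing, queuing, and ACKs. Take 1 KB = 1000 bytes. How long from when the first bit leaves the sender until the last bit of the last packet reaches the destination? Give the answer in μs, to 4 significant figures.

Per-hop transmission t_tx = L/R = 29600/5960000000 = 4.96644 μs.
Per-hop propagation t_prop = 45/184000000 = 0.244565 μs.
Pipeline fill: first packet needs 3·t_tx to clear all hops; remaining 180 packets each add one t_tx.
Total = (3+181-1)·t_tx + 3·t_prop = 183·4.96644 + 3·0.244565 = 909.6 μs.

909.6 μs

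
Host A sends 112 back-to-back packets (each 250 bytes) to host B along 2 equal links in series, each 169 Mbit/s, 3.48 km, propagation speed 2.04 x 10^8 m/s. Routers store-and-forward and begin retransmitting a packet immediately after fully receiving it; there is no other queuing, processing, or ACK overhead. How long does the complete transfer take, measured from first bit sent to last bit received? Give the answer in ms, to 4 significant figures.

1.371 ms

Per-hop transmission t_tx = L/R = 2000/169000000 = 0.0118343 ms.
Per-hop propagation t_prop = 3480/204000000 = 0.0170588 ms.
Pipeline fill: first packet needs 2·t_tx to clear all hops; remaining 111 packets each add one t_tx.
Total = (2+112-1)·t_tx + 2·t_prop = 113·0.0118343 + 2·0.0170588 = 1.371 ms.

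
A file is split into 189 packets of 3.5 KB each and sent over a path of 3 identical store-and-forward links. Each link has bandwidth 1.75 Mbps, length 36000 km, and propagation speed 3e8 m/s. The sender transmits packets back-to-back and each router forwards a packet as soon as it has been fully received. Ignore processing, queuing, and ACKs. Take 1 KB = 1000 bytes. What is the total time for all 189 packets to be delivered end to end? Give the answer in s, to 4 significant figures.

Per-hop transmission t_tx = L/R = 28000/1750000 = 0.016 s.
Per-hop propagation t_prop = 36000000/300000000 = 0.12 s.
Pipeline fill: first packet needs 3·t_tx to clear all hops; remaining 188 packets each add one t_tx.
Total = (3+189-1)·t_tx + 3·t_prop = 191·0.016 + 3·0.12 = 3.416 s.

3.416 s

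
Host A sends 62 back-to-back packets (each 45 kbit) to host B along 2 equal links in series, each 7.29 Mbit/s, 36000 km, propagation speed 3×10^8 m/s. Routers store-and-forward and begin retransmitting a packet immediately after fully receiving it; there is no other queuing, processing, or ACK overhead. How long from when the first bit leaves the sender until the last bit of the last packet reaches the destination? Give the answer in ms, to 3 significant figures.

629 ms

Per-hop transmission t_tx = L/R = 45000/7290000 = 6.17284 ms.
Per-hop propagation t_prop = 36000000/300000000 = 120 ms.
Pipeline fill: first packet needs 2·t_tx to clear all hops; remaining 61 packets each add one t_tx.
Total = (2+62-1)·t_tx + 2·t_prop = 63·6.17284 + 2·120 = 629 ms.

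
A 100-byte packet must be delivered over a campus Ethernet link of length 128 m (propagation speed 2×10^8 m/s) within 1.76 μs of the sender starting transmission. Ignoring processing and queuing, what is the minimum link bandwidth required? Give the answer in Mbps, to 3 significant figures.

L = 800 bits.
Propagation delay = 128 / 200000000 = 0.64 μs.
Transmission budget = 1.76 − 0.64 = 1.12 μs.
R ≥ L / t_tx = 800 bits / 1.12e-06 s = 714 Mbps.

714 Mbps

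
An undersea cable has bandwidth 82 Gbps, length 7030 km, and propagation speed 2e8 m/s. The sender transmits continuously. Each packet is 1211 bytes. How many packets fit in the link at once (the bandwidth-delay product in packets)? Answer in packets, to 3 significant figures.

298000 packets

Propagation delay = 7030000 / 200000000 = 0.03515 s.
BDP = R × t_prop = 82000000000 × 0.03515 = 2882300000 bits.
In packets of 9688 bits: 298000 packets.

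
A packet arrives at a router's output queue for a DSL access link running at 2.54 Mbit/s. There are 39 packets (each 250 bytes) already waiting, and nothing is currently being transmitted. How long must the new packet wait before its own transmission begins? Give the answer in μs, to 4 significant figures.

Each queued packet: L/R = 2000/2540000 = 787.402 μs.
39 queued → 30708.7 μs.
Queuing delay = 30710 μs.

30710 μs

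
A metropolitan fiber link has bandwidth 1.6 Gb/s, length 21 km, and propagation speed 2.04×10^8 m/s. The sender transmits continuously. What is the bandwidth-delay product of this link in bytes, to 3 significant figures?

20600 bytes

Propagation delay = 21000 / 204000000 = 0.000102941 s.
BDP = R × t_prop = 1600000000 × 0.000102941 = 164706 bits.
In bytes: 164706/8 = 20600 bytes.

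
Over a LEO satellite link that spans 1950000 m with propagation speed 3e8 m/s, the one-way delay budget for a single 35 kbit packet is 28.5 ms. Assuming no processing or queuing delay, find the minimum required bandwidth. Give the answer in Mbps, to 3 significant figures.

1.59 Mbps

Propagation delay = 1950000 / 300000000 = 6.5 ms.
Transmission budget = 28.5 − 6.5 = 22 ms.
R ≥ L / t_tx = 35000 bits / 0.022 s = 1.59 Mbps.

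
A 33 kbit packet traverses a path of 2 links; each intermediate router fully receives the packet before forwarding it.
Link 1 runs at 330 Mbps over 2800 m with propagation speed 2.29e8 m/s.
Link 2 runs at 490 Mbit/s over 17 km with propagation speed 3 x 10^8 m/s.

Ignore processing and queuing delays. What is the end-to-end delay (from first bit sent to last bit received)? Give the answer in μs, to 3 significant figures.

L = 33000 bits.
Transmission delays (L/R per hop): 100, 67.3469 μs; sum = 167.347 μs.
Propagation delays (d/s per hop): 12.2271, 56.6667 μs; sum = 68.8937 μs.
End-to-end = 236 μs.

236 μs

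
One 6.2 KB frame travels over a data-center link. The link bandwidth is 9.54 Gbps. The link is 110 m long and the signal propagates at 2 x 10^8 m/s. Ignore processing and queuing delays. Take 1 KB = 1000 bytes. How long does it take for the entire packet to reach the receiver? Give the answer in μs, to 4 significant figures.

L = 49600 bits.
Transmission delay = L/R = 49600 / 9540000000 = 5.19916 μs.
Propagation delay = d/s = 110 m / 200000000 m/s = 0.55 μs.
Total = 5.749 μs.

5.749 μs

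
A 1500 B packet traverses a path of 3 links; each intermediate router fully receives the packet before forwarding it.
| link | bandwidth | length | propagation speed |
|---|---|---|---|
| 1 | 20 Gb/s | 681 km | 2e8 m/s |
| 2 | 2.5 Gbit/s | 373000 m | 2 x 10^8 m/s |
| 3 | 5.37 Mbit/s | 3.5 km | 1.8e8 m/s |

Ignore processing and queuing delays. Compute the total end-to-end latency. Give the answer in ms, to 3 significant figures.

L = 1500 × 8 = 12000 bits.
Transmission delays (L/R per hop): 0.0006, 0.0048, 2.23464 ms; sum = 2.24004 ms.
Propagation delays (d/s per hop): 3.405, 1.865, 0.0194444 ms; sum = 5.28944 ms.
End-to-end = 7.53 ms.

7.53 ms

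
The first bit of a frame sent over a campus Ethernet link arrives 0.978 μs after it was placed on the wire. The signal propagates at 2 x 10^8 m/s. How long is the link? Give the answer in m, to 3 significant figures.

196 m

d = s × t_prop = 200000000 × 9.78e-07 = 196 m.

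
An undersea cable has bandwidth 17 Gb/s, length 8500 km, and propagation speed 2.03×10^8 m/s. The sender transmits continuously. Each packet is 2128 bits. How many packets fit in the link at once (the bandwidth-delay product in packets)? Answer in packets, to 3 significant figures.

335000 packets

Propagation delay = 8500000 / 2.03e+08 = 0.0418719 s.
BDP = R × t_prop = 17000000000 × 0.0418719 = 711823000 bits.
In packets of 2128 bits: 335000 packets.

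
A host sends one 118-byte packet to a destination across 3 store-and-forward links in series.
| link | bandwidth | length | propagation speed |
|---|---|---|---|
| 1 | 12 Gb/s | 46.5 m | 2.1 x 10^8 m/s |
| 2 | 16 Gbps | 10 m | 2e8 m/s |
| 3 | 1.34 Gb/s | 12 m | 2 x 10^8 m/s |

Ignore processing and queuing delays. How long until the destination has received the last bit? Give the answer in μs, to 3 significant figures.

L = 118 × 8 = 944 bits.
Transmission delays (L/R per hop): 0.0786667, 0.059, 0.704478 μs; sum = 0.842144 μs.
Propagation delays (d/s per hop): 0.221429, 0.05, 0.06 μs; sum = 0.331429 μs.
End-to-end = 1.17 μs.

1.17 μs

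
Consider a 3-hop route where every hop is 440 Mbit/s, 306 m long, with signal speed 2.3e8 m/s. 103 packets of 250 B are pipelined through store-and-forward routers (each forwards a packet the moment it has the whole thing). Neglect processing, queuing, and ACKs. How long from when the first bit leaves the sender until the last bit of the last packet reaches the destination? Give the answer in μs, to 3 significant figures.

481 μs

Per-hop transmission t_tx = L/R = 2000/440000000 = 4.54545 μs.
Per-hop propagation t_prop = 306/2.3e+08 = 1.33043 μs.
Pipeline fill: first packet needs 3·t_tx to clear all hops; remaining 102 packets each add one t_tx.
Total = (3+103-1)·t_tx + 3·t_prop = 105·4.54545 + 3·1.33043 = 481 μs.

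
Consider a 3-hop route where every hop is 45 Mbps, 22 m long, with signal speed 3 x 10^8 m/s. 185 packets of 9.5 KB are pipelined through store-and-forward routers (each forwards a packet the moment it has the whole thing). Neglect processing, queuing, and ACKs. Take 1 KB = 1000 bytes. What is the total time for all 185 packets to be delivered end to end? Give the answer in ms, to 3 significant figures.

316 ms

Per-hop transmission t_tx = L/R = 76000/45000000 = 1.68889 ms.
Per-hop propagation t_prop = 22/300000000 = 7.33333e-05 ms.
Pipeline fill: first packet needs 3·t_tx to clear all hops; remaining 184 packets each add one t_tx.
Total = (3+185-1)·t_tx + 3·t_prop = 187·1.68889 + 3·7.33333e-05 = 316 ms.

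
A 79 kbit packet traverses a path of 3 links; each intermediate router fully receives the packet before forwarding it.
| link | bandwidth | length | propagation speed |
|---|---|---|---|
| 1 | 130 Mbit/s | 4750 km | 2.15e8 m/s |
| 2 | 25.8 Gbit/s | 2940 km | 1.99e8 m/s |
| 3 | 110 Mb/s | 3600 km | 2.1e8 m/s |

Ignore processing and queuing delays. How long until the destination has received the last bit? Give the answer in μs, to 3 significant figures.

55300 μs

L = 79000 bits.
Transmission delays (L/R per hop): 607.692, 3.06202, 718.182 μs; sum = 1328.94 μs.
Propagation delays (d/s per hop): 22093, 14773.9, 17142.9 μs; sum = 54009.7 μs.
End-to-end = 55300 μs.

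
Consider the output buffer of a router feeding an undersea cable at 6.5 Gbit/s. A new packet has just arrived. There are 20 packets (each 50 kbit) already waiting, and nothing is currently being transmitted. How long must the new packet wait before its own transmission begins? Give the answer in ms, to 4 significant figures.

Each queued packet: L/R = 50000/6500000000 = 0.00769231 ms.
20 queued → 0.153846 ms.
Queuing delay = 0.1538 ms.

0.1538 ms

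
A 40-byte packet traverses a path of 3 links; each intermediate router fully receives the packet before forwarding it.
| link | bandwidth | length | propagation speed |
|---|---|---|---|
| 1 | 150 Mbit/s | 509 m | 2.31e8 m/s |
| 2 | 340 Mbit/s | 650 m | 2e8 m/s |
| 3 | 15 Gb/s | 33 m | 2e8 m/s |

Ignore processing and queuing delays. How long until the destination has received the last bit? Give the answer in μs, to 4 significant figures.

L = 40 × 8 = 320 bits.
Transmission delays (L/R per hop): 2.13333, 0.941176, 0.0213333 μs; sum = 3.09584 μs.
Propagation delays (d/s per hop): 2.20346, 3.25, 0.165 μs; sum = 5.61846 μs.
End-to-end = 8.714 μs.

8.714 μs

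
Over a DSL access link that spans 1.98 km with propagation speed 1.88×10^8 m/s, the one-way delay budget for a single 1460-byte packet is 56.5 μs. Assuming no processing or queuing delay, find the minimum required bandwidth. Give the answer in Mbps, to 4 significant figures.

L = 11680 bits.
Propagation delay = 1980 / 188000000 = 10.5319 μs.
Transmission budget = 56.5 − 10.5319 = 45.9681 μs.
R ≥ L / t_tx = 11680 bits / 4.59681e-05 s = 254.1 Mbps.

254.1 Mbps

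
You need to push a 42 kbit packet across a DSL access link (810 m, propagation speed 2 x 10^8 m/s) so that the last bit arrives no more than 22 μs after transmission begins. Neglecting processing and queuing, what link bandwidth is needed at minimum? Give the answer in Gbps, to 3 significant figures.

2.34 Gbps

Propagation delay = 810 / 200000000 = 4.05 μs.
Transmission budget = 22 − 4.05 = 17.95 μs.
R ≥ L / t_tx = 42000 bits / 1.795e-05 s = 2.34 Gbps.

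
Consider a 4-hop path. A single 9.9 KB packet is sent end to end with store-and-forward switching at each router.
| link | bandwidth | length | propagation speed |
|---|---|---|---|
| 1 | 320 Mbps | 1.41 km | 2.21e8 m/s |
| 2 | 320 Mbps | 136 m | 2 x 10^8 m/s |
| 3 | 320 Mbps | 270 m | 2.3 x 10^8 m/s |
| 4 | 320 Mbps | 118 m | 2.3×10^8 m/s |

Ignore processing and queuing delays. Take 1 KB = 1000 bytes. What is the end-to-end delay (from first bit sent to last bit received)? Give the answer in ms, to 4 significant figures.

L = 79200 bits.
Transmission delay per hop = L/R = 79200/320000000 = 0.2475 ms; 4 hops → 0.99 ms.
Propagation delays (d/s per hop): 0.00638009, 0.00068, 0.00117391, 0.000513043 ms; sum = 0.00874705 ms.
End-to-end = 0.9987 ms.

0.9987 ms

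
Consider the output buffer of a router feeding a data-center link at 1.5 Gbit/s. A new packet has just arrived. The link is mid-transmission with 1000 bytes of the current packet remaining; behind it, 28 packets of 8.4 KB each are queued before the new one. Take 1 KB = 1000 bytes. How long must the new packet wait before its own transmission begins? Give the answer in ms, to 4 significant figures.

Each queued packet: L/R = 67200/1500000000 = 0.0448 ms.
28 queued → 1.2544 ms.
Plus remaining 8000 bits of current packet: 0.00533333 ms.
Queuing delay = 1.260 ms.

1.260 ms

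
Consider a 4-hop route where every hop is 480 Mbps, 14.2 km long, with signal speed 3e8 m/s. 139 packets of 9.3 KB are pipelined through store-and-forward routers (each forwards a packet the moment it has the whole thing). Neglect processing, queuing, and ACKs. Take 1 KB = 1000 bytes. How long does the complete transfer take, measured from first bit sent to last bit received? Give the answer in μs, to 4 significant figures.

22200 μs

Per-hop transmission t_tx = L/R = 74400/480000000 = 155 μs.
Per-hop propagation t_prop = 14200/300000000 = 47.3333 μs.
Pipeline fill: first packet needs 4·t_tx to clear all hops; remaining 138 packets each add one t_tx.
Total = (4+139-1)·t_tx + 4·t_prop = 142·155 + 4·47.3333 = 22200 μs.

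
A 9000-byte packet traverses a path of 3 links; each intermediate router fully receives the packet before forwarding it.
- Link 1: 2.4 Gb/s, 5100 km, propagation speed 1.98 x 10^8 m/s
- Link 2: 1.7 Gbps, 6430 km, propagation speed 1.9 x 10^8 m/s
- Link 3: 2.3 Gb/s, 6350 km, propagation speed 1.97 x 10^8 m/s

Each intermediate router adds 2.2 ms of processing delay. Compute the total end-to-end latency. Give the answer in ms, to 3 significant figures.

96.3 ms

L = 9000 × 8 = 72000 bits.
Transmission delays (L/R per hop): 0.03, 0.0423529, 0.0313043 ms; sum = 0.103657 ms.
Propagation delays (d/s per hop): 25.7576, 33.8421, 32.2335 ms; sum = 91.8332 ms.
Processing at 2 router(s): 2 × 2.2 ms = 4.4 ms.
End-to-end = 96.3 ms.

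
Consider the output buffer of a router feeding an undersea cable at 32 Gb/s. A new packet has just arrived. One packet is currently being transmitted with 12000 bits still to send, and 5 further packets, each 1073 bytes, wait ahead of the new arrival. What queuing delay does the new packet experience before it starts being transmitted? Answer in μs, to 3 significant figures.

1.72 μs

Each queued packet: L/R = 8584/32000000000 = 0.26825 μs.
5 queued → 1.34125 μs.
Plus remaining 12000 bits of current packet: 0.375 μs.
Queuing delay = 1.72 μs.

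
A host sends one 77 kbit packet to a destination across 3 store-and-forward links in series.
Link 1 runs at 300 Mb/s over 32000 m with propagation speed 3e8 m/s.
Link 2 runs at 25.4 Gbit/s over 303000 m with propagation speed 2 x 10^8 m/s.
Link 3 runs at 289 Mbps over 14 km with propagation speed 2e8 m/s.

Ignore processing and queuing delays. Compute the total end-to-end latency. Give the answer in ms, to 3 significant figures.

L = 77000 bits.
Transmission delays (L/R per hop): 0.256667, 0.0030315, 0.266436 ms; sum = 0.526134 ms.
Propagation delays (d/s per hop): 0.106667, 1.515, 0.07 ms; sum = 1.69167 ms.
End-to-end = 2.22 ms.

2.22 ms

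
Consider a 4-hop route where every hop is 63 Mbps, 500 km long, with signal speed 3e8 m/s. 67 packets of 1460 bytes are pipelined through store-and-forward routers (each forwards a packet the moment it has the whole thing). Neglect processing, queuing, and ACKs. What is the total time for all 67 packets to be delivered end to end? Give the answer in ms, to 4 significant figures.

Per-hop transmission t_tx = L/R = 11680/63000000 = 0.185397 ms.
Per-hop propagation t_prop = 500000/300000000 = 1.66667 ms.
Pipeline fill: first packet needs 4·t_tx to clear all hops; remaining 66 packets each add one t_tx.
Total = (4+67-1)·t_tx + 4·t_prop = 70·0.185397 + 4·1.66667 = 19.64 ms.

19.64 ms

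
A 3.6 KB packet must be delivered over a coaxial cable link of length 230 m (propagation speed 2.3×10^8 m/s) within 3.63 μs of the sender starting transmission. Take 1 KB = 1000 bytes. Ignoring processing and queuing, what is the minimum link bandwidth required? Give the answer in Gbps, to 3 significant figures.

L = 28800 bits.
Propagation delay = 230 / 2.3e+08 = 1 μs.
Transmission budget = 3.63 − 1 = 2.63 μs.
R ≥ L / t_tx = 28800 bits / 2.63e-06 s = 11.0 Gbps.

11.0 Gbps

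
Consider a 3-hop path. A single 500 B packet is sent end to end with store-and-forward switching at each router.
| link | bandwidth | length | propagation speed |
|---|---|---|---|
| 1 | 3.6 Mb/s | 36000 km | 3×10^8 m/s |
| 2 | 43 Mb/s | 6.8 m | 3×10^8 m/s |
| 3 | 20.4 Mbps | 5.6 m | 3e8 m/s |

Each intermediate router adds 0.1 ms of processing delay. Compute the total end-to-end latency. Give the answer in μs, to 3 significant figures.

L = 500 × 8 = 4000 bits.
Transmission delays (L/R per hop): 1111.11, 93.0233, 196.078 μs; sum = 1400.21 μs.
Propagation delays (d/s per hop): 120000, 0.0226667, 0.0186667 μs; sum = 120000 μs.
Processing at 2 router(s): 2 × 0.1 ms = 200 μs.
End-to-end = 122000 μs.

122000 μs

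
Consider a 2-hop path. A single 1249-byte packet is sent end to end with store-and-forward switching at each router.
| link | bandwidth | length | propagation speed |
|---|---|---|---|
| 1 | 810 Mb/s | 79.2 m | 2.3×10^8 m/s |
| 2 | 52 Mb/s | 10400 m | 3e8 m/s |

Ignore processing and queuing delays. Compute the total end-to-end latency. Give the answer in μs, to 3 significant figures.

L = 1249 × 8 = 9992 bits.
Transmission delays (L/R per hop): 12.3358, 192.154 μs; sum = 204.49 μs.
Propagation delays (d/s per hop): 0.344348, 34.6667 μs; sum = 35.011 μs.
End-to-end = 240 μs.

240 μs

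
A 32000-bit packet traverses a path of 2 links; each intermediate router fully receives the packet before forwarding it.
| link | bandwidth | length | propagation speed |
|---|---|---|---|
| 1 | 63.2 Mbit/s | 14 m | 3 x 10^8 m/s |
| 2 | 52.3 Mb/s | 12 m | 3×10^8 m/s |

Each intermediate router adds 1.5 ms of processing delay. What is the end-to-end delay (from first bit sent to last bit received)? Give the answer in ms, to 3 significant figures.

Transmission delays (L/R per hop): 0.506329, 0.611855 ms; sum = 1.11818 ms.
Propagation delays (d/s per hop): 4.66667e-05, 4e-05 ms; sum = 8.66667e-05 ms.
Processing at 1 router(s): 1 × 1.5 ms = 1.5 ms.
End-to-end = 2.62 ms.

2.62 ms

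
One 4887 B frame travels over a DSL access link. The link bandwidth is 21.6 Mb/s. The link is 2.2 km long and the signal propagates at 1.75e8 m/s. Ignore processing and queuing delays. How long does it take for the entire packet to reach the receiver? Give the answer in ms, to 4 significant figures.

1.823 ms

L = 4887 × 8 = 39096 bits.
Transmission delay = L/R = 39096 / 21600000 = 1.81 ms.
Propagation delay = d/s = 2200 m / 175000000 m/s = 0.0125714 ms.
Total = 1.823 ms.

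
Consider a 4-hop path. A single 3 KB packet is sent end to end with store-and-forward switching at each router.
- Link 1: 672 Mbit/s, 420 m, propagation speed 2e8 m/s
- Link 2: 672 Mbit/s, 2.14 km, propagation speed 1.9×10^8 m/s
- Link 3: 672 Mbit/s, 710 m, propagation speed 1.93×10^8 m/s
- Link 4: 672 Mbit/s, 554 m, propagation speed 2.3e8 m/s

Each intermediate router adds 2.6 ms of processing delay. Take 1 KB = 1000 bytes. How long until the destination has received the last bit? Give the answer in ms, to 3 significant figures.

7.96 ms

L = 24000 bits.
Transmission delay per hop = L/R = 24000/672000000 = 0.0357143 ms; 4 hops → 0.142857 ms.
Propagation delays (d/s per hop): 0.0021, 0.0112632, 0.00367876, 0.0024087 ms; sum = 0.0194506 ms.
Processing at 3 router(s): 3 × 2.6 ms = 7.8 ms.
End-to-end = 7.96 ms.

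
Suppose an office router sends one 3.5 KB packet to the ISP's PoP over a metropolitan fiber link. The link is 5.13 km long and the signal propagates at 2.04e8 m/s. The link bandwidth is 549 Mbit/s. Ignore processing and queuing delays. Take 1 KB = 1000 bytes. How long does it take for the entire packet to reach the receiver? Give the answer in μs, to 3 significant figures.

76.1 μs

L = 28000 bits.
Transmission delay = L/R = 28000 / 549000000 = 51.0018 μs.
Propagation delay = d/s = 5130 m / 204000000 m/s = 25.1471 μs.
Total = 76.1 μs.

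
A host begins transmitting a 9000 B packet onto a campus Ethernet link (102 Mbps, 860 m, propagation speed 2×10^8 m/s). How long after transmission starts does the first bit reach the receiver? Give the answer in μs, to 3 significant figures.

First bit experiences only propagation delay: d/s = 860/200000000 = 4.30 μs.

4.30 μs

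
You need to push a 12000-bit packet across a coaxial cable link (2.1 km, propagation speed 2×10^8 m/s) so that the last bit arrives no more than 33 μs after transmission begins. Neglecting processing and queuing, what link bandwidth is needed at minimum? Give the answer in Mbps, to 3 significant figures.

533 Mbps

Propagation delay = 2100 / 200000000 = 10.5 μs.
Transmission budget = 33 − 10.5 = 22.5 μs.
R ≥ L / t_tx = 12000 bits / 2.25e-05 s = 533 Mbps.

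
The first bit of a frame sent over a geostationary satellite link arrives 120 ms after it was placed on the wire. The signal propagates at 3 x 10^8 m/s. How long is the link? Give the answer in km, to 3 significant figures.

d = s × t_prop = 300000000 × 0.12 = 36000 km.

36000 km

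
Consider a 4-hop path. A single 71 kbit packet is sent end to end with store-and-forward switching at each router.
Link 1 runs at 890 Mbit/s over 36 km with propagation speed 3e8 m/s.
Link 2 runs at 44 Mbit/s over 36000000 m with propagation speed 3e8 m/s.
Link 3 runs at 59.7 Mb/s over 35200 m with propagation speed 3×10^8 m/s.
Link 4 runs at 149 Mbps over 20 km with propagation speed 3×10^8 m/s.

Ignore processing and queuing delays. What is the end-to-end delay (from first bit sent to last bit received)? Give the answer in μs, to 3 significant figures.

124000 μs

L = 71000 bits.
Transmission delays (L/R per hop): 79.7753, 1613.64, 1189.28, 476.51 μs; sum = 3359.2 μs.
Propagation delays (d/s per hop): 120, 120000, 117.333, 66.6667 μs; sum = 120304 μs.
End-to-end = 124000 μs.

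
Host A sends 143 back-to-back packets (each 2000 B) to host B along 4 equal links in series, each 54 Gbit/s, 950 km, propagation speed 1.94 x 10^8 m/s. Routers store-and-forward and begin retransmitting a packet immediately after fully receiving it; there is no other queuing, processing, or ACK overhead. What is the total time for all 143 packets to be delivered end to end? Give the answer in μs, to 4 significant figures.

19630 μs

Per-hop transmission t_tx = L/R = 16000/54000000000 = 0.296296 μs.
Per-hop propagation t_prop = 950000/194000000 = 4896.91 μs.
Pipeline fill: first packet needs 4·t_tx to clear all hops; remaining 142 packets each add one t_tx.
Total = (4+143-1)·t_tx + 4·t_prop = 146·0.296296 + 4·4896.91 = 19630 μs.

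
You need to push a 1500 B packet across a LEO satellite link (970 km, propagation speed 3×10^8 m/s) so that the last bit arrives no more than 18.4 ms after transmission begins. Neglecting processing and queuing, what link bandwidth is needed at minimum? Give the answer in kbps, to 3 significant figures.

L = 12000 bits.
Propagation delay = 970000 / 300000000 = 3.23333 ms.
Transmission budget = 18.4 − 3.23333 = 15.1667 ms.
R ≥ L / t_tx = 12000 bits / 0.0151667 s = 791 kbps.

791 kbps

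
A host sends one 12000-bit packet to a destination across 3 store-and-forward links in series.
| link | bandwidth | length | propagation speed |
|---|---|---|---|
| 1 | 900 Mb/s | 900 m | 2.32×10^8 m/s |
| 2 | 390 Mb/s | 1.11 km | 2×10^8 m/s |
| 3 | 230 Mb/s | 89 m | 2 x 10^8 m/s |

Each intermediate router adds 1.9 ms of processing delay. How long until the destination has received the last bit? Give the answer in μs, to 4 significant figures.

Transmission delays (L/R per hop): 13.3333, 30.7692, 52.1739 μs; sum = 96.2765 μs.
Propagation delays (d/s per hop): 3.87931, 5.55, 0.445 μs; sum = 9.87431 μs.
Processing at 2 router(s): 2 × 1.9 ms = 3800 μs.
End-to-end = 3906 μs.

3906 μs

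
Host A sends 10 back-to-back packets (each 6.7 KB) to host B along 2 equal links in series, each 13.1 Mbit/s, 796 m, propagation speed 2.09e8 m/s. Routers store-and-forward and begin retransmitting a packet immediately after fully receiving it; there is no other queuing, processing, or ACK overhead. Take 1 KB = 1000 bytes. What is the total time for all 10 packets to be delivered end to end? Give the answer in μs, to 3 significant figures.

45000 μs

Per-hop transmission t_tx = L/R = 53600/13100000 = 4091.6 μs.
Per-hop propagation t_prop = 796/209000000 = 3.80861 μs.
Pipeline fill: first packet needs 2·t_tx to clear all hops; remaining 9 packets each add one t_tx.
Total = (2+10-1)·t_tx + 2·t_prop = 11·4091.6 + 2·3.80861 = 45000 μs.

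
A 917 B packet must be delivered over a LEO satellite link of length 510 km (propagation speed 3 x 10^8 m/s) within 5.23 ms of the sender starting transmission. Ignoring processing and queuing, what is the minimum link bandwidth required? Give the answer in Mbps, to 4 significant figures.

L = 7336 bits.
Propagation delay = 510000 / 300000000 = 1.7 ms.
Transmission budget = 5.23 − 1.7 = 3.53 ms.
R ≥ L / t_tx = 7336 bits / 0.00353 s = 2.078 Mbps.

2.078 Mbps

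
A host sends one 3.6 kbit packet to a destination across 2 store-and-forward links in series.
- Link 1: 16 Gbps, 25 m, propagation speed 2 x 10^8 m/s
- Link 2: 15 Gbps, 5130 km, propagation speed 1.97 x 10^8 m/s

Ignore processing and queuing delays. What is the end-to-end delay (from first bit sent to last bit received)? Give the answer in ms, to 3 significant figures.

L = 3600 bits.
Transmission delays (L/R per hop): 0.000225, 0.00024 ms; sum = 0.000465 ms.
Propagation delays (d/s per hop): 0.000125, 26.0406 ms; sum = 26.0407 ms.
End-to-end = 26.0 ms.

26.0 ms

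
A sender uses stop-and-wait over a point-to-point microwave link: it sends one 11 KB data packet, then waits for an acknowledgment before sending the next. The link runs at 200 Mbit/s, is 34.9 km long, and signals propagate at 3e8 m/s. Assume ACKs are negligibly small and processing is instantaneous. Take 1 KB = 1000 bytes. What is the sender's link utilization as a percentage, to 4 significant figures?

65.41 %

t_tx = L/R = 88000/200000000 = 0.00044 s.
t_prop = 34900/300000000 = 0.000116333 s; RTT = 0.000232667 s.
Cycle = t_tx + RTT = 0.000672667 s.
Utilization = t_tx / cycle = 0.00044/0.000672667 = 65.41 %.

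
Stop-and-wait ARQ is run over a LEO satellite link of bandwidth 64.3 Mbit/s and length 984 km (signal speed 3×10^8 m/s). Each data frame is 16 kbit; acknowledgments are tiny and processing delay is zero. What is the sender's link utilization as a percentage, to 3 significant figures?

3.65 %

t_tx = L/R = 16000/64300000 = 0.000248834 s.
t_prop = 984000/300000000 = 0.00328 s; RTT = 0.00656 s.
Cycle = t_tx + RTT = 0.00680883 s.
Utilization = t_tx / cycle = 0.000248834/0.00680883 = 3.65 %.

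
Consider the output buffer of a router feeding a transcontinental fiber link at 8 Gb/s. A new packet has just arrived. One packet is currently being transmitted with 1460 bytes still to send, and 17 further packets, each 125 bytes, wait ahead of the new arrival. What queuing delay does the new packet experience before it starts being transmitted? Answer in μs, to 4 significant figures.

3.585 μs

Each queued packet: L/R = 1000/8000000000 = 0.125 μs.
17 queued → 2.125 μs.
Plus remaining 11680 bits of current packet: 1.46 μs.
Queuing delay = 3.585 μs.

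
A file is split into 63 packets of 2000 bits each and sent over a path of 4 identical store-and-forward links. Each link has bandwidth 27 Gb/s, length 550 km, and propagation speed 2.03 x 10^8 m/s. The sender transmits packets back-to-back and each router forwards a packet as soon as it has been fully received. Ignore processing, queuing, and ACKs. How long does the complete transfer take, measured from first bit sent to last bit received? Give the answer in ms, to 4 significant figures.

Per-hop transmission t_tx = L/R = 2000/27000000000 = 7.40741e-05 ms.
Per-hop propagation t_prop = 550000/2.03e+08 = 2.70936 ms.
Pipeline fill: first packet needs 4·t_tx to clear all hops; remaining 62 packets each add one t_tx.
Total = (4+63-1)·t_tx + 4·t_prop = 66·7.40741e-05 + 4·2.70936 = 10.84 ms.

10.84 ms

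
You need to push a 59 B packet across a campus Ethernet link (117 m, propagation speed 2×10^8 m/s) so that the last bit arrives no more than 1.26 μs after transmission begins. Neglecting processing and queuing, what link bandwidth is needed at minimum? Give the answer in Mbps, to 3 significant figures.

L = 472 bits.
Propagation delay = 117 / 200000000 = 0.585 μs.
Transmission budget = 1.26 − 0.585 = 0.675 μs.
R ≥ L / t_tx = 472 bits / 6.75e-07 s = 699 Mbps.

699 Mbps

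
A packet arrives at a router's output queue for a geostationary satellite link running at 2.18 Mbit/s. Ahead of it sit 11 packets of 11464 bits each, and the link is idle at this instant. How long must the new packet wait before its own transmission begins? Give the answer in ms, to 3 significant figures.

57.8 ms

Each queued packet: L/R = 11464/2180000 = 5.25872 ms.
11 queued → 57.8459 ms.
Queuing delay = 57.8 ms.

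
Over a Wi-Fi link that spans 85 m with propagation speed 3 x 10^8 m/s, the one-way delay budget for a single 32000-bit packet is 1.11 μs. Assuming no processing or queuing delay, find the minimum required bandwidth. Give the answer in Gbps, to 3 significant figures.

38.7 Gbps

Propagation delay = 85 / 300000000 = 0.283333 μs.
Transmission budget = 1.11 − 0.283333 = 0.826667 μs.
R ≥ L / t_tx = 32000 bits / 8.26667e-07 s = 38.7 Gbps.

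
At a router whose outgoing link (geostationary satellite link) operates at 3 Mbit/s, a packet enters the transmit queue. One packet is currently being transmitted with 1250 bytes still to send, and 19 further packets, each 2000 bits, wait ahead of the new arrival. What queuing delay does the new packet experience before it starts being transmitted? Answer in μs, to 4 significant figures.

16000 μs

Each queued packet: L/R = 2000/3000000 = 666.667 μs.
19 queued → 12666.7 μs.
Plus remaining 10000 bits of current packet: 3333.33 μs.
Queuing delay = 16000 μs.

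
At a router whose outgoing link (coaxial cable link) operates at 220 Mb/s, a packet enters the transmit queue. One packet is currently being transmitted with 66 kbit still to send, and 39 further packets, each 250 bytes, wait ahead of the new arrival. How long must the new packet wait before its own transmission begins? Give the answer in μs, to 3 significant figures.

655 μs

Each queued packet: L/R = 2000/220000000 = 9.09091 μs.
39 queued → 354.545 μs.
Plus remaining 66000 bits of current packet: 300 μs.
Queuing delay = 655 μs.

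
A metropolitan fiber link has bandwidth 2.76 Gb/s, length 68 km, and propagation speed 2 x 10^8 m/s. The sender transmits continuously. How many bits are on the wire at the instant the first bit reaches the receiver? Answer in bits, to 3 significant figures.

938000 bits

Propagation delay = 68000 / 200000000 = 0.00034 s.
BDP = R × t_prop = 2760000000 × 0.00034 = 938400 bits.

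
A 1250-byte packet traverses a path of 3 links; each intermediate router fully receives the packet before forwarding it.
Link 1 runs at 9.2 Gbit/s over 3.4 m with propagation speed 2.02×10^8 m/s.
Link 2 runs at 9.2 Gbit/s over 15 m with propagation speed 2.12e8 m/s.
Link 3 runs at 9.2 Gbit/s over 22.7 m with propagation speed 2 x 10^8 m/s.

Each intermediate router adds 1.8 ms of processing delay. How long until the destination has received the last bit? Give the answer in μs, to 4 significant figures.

3603 μs

L = 1250 × 8 = 10000 bits.
Transmission delay per hop = L/R = 10000/9200000000 = 1.08696 μs; 3 hops → 3.26087 μs.
Propagation delays (d/s per hop): 0.0168317, 0.0707547, 0.1135 μs; sum = 0.201086 μs.
Processing at 2 router(s): 2 × 1.8 ms = 3600 μs.
End-to-end = 3603 μs.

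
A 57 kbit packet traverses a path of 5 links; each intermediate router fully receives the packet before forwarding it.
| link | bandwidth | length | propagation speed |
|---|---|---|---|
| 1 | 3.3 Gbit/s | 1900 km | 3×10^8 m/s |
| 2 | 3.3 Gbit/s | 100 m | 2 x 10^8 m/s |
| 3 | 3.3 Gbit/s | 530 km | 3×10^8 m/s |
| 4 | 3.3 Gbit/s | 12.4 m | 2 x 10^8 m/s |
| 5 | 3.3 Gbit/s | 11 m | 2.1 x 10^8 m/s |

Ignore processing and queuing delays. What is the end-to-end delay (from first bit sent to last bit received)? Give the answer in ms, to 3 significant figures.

8.19 ms

L = 57000 bits.
Transmission delay per hop = L/R = 57000/3300000000 = 0.0172727 ms; 5 hops → 0.0863636 ms.
Propagation delays (d/s per hop): 6.33333, 0.0005, 1.76667, 6.2e-05, 5.2381e-05 ms; sum = 8.10061 ms.
End-to-end = 8.19 ms.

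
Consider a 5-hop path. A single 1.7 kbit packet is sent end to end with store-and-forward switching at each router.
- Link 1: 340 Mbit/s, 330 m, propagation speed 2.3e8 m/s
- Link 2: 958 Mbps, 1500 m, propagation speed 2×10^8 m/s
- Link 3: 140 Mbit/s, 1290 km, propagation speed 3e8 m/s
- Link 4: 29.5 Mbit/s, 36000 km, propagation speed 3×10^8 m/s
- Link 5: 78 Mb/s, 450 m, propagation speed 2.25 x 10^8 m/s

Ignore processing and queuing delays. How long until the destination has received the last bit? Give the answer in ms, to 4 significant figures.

L = 1700 bits.
Transmission delays (L/R per hop): 0.005, 0.00177453, 0.0121429, 0.0576271, 0.0217949 ms; sum = 0.0983394 ms.
Propagation delays (d/s per hop): 0.00143478, 0.0075, 4.3, 120, 0.002 ms; sum = 124.311 ms.
End-to-end = 124.4 ms.

124.4 ms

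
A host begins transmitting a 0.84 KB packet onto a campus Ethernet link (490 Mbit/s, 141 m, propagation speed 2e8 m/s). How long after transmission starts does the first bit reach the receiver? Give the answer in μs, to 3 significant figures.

0.705 μs

First bit experiences only propagation delay: d/s = 141/200000000 = 0.705 μs.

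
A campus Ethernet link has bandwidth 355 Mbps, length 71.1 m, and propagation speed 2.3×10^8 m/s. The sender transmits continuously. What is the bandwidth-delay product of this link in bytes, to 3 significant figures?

13.7 bytes

Propagation delay = 71.1 / 2.3e+08 = 3.0913e-07 s.
BDP = R × t_prop = 355000000 × 3.0913e-07 = 109.741 bits.
In bytes: 109.741/8 = 13.7 bytes.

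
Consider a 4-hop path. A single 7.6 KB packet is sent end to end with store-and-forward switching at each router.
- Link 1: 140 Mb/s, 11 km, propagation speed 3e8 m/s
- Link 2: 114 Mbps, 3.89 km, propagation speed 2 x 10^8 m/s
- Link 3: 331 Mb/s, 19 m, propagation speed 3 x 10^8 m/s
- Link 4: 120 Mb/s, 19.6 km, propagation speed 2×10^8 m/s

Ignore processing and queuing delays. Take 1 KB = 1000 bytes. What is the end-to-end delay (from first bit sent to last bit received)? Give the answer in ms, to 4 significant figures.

1.812 ms

L = 60800 bits.
Transmission delays (L/R per hop): 0.434286, 0.533333, 0.183686, 0.506667 ms; sum = 1.65797 ms.
Propagation delays (d/s per hop): 0.0366667, 0.01945, 6.33333e-05, 0.098 ms; sum = 0.15418 ms.
End-to-end = 1.812 ms.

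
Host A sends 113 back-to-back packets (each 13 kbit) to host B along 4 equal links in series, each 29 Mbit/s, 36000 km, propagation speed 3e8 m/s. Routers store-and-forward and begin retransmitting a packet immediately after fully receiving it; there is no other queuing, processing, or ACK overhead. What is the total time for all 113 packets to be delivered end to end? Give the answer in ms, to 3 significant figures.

532 ms

Per-hop transmission t_tx = L/R = 13000/29000000 = 0.448276 ms.
Per-hop propagation t_prop = 36000000/300000000 = 120 ms.
Pipeline fill: first packet needs 4·t_tx to clear all hops; remaining 112 packets each add one t_tx.
Total = (4+113-1)·t_tx + 4·t_prop = 116·0.448276 + 4·120 = 532 ms.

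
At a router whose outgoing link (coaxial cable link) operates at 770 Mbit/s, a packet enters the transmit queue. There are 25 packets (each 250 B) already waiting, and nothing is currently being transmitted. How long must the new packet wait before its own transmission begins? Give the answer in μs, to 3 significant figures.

Each queued packet: L/R = 2000/770000000 = 2.5974 μs.
25 queued → 64.9351 μs.
Queuing delay = 64.9 μs.

64.9 μs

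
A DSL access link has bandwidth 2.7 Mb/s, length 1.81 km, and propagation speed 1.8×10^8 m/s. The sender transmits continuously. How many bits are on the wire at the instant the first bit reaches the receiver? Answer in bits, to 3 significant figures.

Propagation delay = 1810 / 180000000 = 1.00556e-05 s.
BDP = R × t_prop = 2700000 × 1.00556e-05 = 27.15 bits.

27.2 bits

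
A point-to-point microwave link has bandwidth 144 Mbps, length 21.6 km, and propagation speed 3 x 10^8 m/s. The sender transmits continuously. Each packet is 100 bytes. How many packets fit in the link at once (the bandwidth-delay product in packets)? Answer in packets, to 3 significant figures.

Propagation delay = 21600 / 300000000 = 7.2e-05 s.
BDP = R × t_prop = 144000000 × 7.2e-05 = 10368 bits.
In packets of 800 bits: 13.0 packets.

13.0 packets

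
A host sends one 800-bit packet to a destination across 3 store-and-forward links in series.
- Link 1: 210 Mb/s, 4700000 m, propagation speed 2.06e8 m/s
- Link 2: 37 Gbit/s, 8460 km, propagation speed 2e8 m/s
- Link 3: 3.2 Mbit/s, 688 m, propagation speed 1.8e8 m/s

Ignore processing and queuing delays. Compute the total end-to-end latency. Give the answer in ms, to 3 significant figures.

65.4 ms

Transmission delays (L/R per hop): 0.00380952, 2.16216e-05, 0.25 ms; sum = 0.253831 ms.
Propagation delays (d/s per hop): 22.8155, 42.3, 0.00382222 ms; sum = 65.1194 ms.
End-to-end = 65.4 ms.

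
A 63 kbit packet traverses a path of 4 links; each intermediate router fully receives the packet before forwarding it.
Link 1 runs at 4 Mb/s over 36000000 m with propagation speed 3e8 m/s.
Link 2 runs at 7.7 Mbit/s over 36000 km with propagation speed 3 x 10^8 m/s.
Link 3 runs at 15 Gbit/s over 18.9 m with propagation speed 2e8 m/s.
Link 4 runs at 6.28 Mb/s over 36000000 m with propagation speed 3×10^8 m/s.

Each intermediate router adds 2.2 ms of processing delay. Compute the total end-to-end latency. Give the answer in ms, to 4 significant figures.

L = 63000 bits.
Transmission delays (L/R per hop): 15.75, 8.18182, 0.0042, 10.0318 ms; sum = 33.9679 ms.
Propagation delays (d/s per hop): 120, 120, 9.45e-05, 120 ms; sum = 360 ms.
Processing at 3 router(s): 3 × 2.2 ms = 6.6 ms.
End-to-end = 400.6 ms.

400.6 ms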